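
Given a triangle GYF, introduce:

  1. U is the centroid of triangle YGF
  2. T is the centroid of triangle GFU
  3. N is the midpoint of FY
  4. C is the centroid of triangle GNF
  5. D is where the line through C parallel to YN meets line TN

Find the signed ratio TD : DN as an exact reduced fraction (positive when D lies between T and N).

TD:DN = 1/3

Set G = (0, 0), Y = (1, 0), F = (0, 1); any affine frame gives the same invariant.
1. U is the centroid of triangle YGF ⇒ U = (1/3, 1/3)
2. T is the centroid of triangle GFU ⇒ T = (1/9, 4/9)
3. N is the midpoint of FY ⇒ N = (1/2, 1/2)
4. C is the centroid of triangle GNF ⇒ C = (1/6, 1/2)
5. D is where the line through C parallel to YN meets line TN ⇒ D = (5/24, 11/24)
D = T + t·(N−T) with t = 1/4, so TD:DN = t:(1−t) = 1/4:3/4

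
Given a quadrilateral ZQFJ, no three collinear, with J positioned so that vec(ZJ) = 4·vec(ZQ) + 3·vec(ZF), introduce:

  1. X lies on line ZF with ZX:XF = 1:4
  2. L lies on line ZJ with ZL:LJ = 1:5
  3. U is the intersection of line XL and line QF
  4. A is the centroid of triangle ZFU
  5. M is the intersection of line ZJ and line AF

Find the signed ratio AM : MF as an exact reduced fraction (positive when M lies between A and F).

Set Z = (0, 0), Q = (1, 0), F = (0, 1), J = (4, 3); any affine frame gives the same invariant.
1. X lies on line ZF with ZX:XF = 1:4 ⇒ X = (0, 1/5)
2. L lies on line ZJ with ZL:LJ = 1:5 ⇒ L = (2/3, 1/2)
3. U is the intersection of line XL and line QF ⇒ U = (16/29, 13/29)
4. A is the centroid of triangle ZFU ⇒ A = (16/87, 14/29)
5. M is the intersection of line ZJ and line AF ⇒ M = (16/57, 4/19)
M = A + t·(F−A) with t = -10/19, so AM:MF = t:(1−t) = -10/19:29/19

AM:MF = -10/29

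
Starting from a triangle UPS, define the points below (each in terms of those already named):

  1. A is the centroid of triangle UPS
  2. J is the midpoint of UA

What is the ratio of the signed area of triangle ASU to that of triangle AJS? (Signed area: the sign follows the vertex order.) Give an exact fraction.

[ASU]:[AJS] = -2

Set U = (0, 0), P = (1, 0), S = (0, 1); any affine frame gives the same invariant.
1. A is the centroid of triangle UPS ⇒ A = (1/3, 1/3)
2. J is the midpoint of UA ⇒ J = (1/6, 1/6)
2·[ASU] = 1/3, 2·[AJS] = -1/6
[ASU]:[AJS] = 1/3:-1/6 = -2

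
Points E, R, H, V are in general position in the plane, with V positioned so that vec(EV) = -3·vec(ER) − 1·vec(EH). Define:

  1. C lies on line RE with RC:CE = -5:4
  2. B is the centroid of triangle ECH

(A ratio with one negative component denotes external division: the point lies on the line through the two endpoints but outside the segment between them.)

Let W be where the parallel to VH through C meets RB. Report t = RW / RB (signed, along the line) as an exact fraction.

t = 30/17

Work in coordinates with E = (0, 0), R = (1, 0), H = (0, 1), V = (-3, -1).
1. C lies on line RE with RC:CE = -5:4 ⇒ C = (-4, 0)
2. B is the centroid of triangle ECH ⇒ B = (-4/3, 1/3)
through C parallel to VH: direction (3, 2); meets RB at W = (-53/17, 10/17)
W = R + t·(B−R) with t = 30/17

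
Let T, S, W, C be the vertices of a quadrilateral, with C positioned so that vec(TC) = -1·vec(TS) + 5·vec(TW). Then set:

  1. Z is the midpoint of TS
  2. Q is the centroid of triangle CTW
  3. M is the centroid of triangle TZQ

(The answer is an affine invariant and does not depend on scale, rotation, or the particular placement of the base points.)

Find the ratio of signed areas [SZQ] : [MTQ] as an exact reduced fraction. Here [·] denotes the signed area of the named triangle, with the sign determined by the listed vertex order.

[SZQ]:[MTQ] = 3

Choose coordinates T = (0, 0), S = (1, 0), W = (0, 1), C = (-1, 5).
1. Z is the midpoint of TS ⇒ Z = (1/2, 0)
2. Q is the centroid of triangle CTW ⇒ Q = (-1/3, 2)
3. M is the centroid of triangle TZQ ⇒ M = (1/18, 2/3)
2·[SZQ] = -1, 2·[MTQ] = -1/3
[SZQ]:[MTQ] = -1:-1/3 = 3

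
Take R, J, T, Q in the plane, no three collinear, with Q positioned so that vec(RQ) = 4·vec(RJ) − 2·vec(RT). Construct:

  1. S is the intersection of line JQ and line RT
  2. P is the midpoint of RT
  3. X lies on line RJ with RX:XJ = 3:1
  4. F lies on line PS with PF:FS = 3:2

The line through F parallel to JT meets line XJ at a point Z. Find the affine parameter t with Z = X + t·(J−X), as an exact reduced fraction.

t = -3/5

Work in coordinates with R = (0, 0), J = (1, 0), T = (0, 1), Q = (4, -2).
1. S is the intersection of line JQ and line RT ⇒ S = (0, 2/3)
2. P is the midpoint of RT ⇒ P = (0, 1/2)
3. X lies on line RJ with RX:XJ = 3:1 ⇒ X = (3/4, 0)
4. F lies on line PS with PF:FS = 3:2 ⇒ F = (0, 3/5)
through F parallel to JT: direction (-1, 1); meets XJ at Z = (3/5, 0)
Z = X + t·(J−X) with t = -3/5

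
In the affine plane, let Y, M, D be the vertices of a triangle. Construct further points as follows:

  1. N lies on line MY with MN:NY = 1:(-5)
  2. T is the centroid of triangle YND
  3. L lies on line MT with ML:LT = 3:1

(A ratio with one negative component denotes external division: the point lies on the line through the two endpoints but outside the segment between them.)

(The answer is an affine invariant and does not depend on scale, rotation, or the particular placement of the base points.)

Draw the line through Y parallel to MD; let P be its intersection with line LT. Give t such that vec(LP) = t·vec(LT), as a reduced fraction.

Choose coordinates Y = (0, 0), M = (1, 0), D = (0, 1).
1. N lies on line MY with MN:NY = 1:(-5) ⇒ N = (5/4, 0)
2. T is the centroid of triangle YND ⇒ T = (5/12, 1/3)
3. L lies on line MT with ML:LT = 3:1 ⇒ L = (9/16, 1/4)
through Y parallel to MD: direction (-1, 1); meets LT at P = (-4/3, 4/3)
P = L + t·(T−L) with t = 13

t = 13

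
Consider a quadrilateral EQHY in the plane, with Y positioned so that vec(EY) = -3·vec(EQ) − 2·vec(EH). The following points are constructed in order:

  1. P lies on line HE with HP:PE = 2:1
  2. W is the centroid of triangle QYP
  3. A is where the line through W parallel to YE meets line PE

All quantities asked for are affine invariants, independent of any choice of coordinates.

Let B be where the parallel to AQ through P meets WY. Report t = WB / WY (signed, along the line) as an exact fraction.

Work in coordinates with E = (0, 0), Q = (1, 0), H = (0, 1), Y = (-3, -2).
1. P lies on line HE with HP:PE = 2:1 ⇒ P = (0, 1/3)
2. W is the centroid of triangle QYP ⇒ W = (-2/3, -5/9)
3. A is where the line through W parallel to YE meets line PE ⇒ A = (0, -1/9)
through P parallel to AQ: direction (1, 1/9); meets WY at B = (15/16, 7/16)
B = W + t·(Y−W) with t = -11/16

t = -11/16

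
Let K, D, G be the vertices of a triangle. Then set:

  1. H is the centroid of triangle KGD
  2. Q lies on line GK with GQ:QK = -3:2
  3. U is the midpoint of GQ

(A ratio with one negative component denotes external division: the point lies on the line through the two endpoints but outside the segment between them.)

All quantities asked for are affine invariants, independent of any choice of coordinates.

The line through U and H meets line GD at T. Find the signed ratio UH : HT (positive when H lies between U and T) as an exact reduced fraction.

Choose coordinates K = (0, 0), D = (1, 0), G = (0, 1).
1. H is the centroid of triangle KGD ⇒ H = (1/3, 1/3)
2. Q lies on line GK with GQ:QK = -3:2 ⇒ Q = (0, -2)
3. U is the midpoint of GQ ⇒ U = (0, -1/2)
line UH meets GD at T = (3/7, 4/7)
H = U + t·(T−U) with t = 7/9, so UH:HT = 7/9:2/9

UH:HT = 7/2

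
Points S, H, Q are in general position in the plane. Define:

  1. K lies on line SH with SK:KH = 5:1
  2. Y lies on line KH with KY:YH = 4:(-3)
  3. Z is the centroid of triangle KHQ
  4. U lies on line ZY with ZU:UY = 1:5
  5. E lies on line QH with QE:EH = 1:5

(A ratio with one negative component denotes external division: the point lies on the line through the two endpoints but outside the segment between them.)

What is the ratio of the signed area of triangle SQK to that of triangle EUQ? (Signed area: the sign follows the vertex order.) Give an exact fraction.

[SQK]:[EUQ] = -135

Set S = (0, 0), H = (1, 0), Q = (0, 1); any affine frame gives the same invariant.
1. K lies on line SH with SK:KH = 5:1 ⇒ K = (5/6, 0)
2. Y lies on line KH with KY:YH = 4:(-3) ⇒ Y = (3/2, 0)
3. Z is the centroid of triangle KHQ ⇒ Z = (11/18, 1/3)
4. U lies on line ZY with ZU:UY = 1:5 ⇒ U = (41/54, 5/18)
5. E lies on line QH with QE:EH = 1:5 ⇒ E = (1/6, 5/6)
2·[SQK] = -5/6, 2·[EUQ] = 1/162
[SQK]:[EUQ] = -5/6:1/162 = -135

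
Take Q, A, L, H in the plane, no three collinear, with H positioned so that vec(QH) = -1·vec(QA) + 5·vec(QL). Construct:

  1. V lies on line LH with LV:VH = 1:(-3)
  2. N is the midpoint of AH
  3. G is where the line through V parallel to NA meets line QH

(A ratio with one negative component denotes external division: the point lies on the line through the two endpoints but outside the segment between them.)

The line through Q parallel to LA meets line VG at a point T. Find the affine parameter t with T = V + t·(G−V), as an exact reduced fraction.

t = 5/9

Set Q = (0, 0), A = (1, 0), L = (0, 1), H = (-1, 5); any affine frame gives the same invariant.
1. V lies on line LH with LV:VH = 1:(-3) ⇒ V = (1/2, -1)
2. N is the midpoint of AH ⇒ N = (0, 5/2)
3. G is where the line through V parallel to NA meets line QH ⇒ G = (-1/10, 1/2)
through Q parallel to LA: direction (1, -1); meets VG at T = (1/6, -1/6)
T = V + t·(G−V) with t = 5/9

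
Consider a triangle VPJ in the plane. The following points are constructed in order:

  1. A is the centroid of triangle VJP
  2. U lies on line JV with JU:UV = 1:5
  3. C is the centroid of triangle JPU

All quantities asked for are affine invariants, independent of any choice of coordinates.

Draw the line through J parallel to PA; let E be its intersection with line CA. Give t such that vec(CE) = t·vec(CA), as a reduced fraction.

t = -4/5

Set V = (0, 0), P = (1, 0), J = (0, 1); any affine frame gives the same invariant.
1. A is the centroid of triangle VJP ⇒ A = (1/3, 1/3)
2. U lies on line JV with JU:UV = 1:5 ⇒ U = (0, 5/6)
3. C is the centroid of triangle JPU ⇒ C = (1/3, 11/18)
through J parallel to PA: direction (-2/3, 1/3); meets CA at E = (1/3, 5/6)
E = C + t·(A−C) with t = -4/5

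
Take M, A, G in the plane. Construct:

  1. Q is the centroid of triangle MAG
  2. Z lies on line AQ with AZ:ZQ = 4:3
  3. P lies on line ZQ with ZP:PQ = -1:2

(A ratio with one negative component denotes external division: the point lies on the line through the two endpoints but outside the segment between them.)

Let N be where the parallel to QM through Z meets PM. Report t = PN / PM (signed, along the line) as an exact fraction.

Assign M = (0, 0), A = (1, 0), G = (0, 1) — the answer is frame-independent, so this choice is without loss of generality.
1. Q is the centroid of triangle MAG ⇒ Q = (1/3, 1/3)
2. Z lies on line AQ with AZ:ZQ = 4:3 ⇒ Z = (13/21, 4/21)
3. P lies on line ZQ with ZP:PQ = -1:2 ⇒ P = (19/21, 1/21)
through Z parallel to QM: direction (-1/3, -1/3); meets PM at N = (19/42, 1/42)
N = P + t·(M−P) with t = 1/2

t = 1/2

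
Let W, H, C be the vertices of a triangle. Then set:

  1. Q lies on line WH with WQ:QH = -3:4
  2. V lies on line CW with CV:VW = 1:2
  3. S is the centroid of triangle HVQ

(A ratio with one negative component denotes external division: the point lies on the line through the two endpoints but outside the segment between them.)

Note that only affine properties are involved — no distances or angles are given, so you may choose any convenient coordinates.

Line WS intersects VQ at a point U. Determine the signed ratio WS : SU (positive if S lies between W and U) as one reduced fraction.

Choose coordinates W = (0, 0), H = (1, 0), C = (0, 1).
1. Q lies on line WH with WQ:QH = -3:4 ⇒ Q = (-3, 0)
2. V lies on line CW with CV:VW = 1:2 ⇒ V = (0, 2/3)
3. S is the centroid of triangle HVQ ⇒ S = (-2/3, 2/9)
line WS meets VQ at U = (-6/5, 2/5)
S = W + t·(U−W) with t = 5/9, so WS:SU = 5/9:4/9

WS:SU = 5/4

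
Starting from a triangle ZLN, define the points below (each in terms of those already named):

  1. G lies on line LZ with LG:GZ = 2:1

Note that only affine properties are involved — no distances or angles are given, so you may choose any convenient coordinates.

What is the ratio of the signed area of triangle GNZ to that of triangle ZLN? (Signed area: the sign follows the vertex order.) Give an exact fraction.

Choose coordinates Z = (0, 0), L = (1, 0), N = (0, 1).
1. G lies on line LZ with LG:GZ = 2:1 ⇒ G = (1/3, 0)
2·[GNZ] = 1/3, 2·[ZLN] = 1
[GNZ]:[ZLN] = 1/3:1 = 1/3

[GNZ]:[ZLN] = 1/3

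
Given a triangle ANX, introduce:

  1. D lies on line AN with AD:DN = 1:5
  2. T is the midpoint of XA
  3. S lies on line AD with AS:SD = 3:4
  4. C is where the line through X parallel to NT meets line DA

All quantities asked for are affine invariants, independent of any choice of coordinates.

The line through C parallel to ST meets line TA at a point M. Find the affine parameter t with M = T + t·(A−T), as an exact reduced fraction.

Choose coordinates A = (0, 0), N = (1, 0), X = (0, 1).
1. D lies on line AN with AD:DN = 1:5 ⇒ D = (1/6, 0)
2. T is the midpoint of XA ⇒ T = (0, 1/2)
3. S lies on line AD with AS:SD = 3:4 ⇒ S = (1/14, 0)
4. C is where the line through X parallel to NT meets line DA ⇒ C = (2, 0)
through C parallel to ST: direction (-1/14, 1/2); meets TA at M = (0, 14)
M = T + t·(A−T) with t = -27

t = -27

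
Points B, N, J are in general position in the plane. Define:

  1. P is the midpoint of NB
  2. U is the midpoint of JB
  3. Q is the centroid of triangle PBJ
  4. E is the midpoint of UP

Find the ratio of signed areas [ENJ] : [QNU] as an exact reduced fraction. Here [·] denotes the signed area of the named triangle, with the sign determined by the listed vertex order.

[ENJ]:[QNU] = 6

Assign B = (0, 0), N = (1, 0), J = (0, 1) — the answer is frame-independent, so this choice is without loss of generality.
1. P is the midpoint of NB ⇒ P = (1/2, 0)
2. U is the midpoint of JB ⇒ U = (0, 1/2)
3. Q is the centroid of triangle PBJ ⇒ Q = (1/6, 1/3)
4. E is the midpoint of UP ⇒ E = (1/4, 1/4)
2·[ENJ] = 1/2, 2·[QNU] = 1/12
[ENJ]:[QNU] = 1/2:1/12 = 6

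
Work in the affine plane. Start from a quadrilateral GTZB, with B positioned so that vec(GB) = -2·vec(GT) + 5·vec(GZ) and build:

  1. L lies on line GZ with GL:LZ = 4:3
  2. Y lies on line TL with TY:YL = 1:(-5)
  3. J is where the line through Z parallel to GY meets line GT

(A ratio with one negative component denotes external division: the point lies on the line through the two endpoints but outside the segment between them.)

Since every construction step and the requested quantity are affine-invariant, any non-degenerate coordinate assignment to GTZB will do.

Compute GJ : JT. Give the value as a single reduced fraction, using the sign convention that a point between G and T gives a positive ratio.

Assign G = (0, 0), T = (1, 0), Z = (0, 1), B = (-2, 5) — the answer is frame-independent, so this choice is without loss of generality.
1. L lies on line GZ with GL:LZ = 4:3 ⇒ L = (0, 4/7)
2. Y lies on line TL with TY:YL = 1:(-5) ⇒ Y = (5/4, -1/7)
3. J is where the line through Z parallel to GY meets line GT ⇒ J = (35/4, 0)
J = G + t·(T−G) with t = 35/4, so GJ:JT = t:(1−t) = 35/4:-31/4

GJ:JT = -35/31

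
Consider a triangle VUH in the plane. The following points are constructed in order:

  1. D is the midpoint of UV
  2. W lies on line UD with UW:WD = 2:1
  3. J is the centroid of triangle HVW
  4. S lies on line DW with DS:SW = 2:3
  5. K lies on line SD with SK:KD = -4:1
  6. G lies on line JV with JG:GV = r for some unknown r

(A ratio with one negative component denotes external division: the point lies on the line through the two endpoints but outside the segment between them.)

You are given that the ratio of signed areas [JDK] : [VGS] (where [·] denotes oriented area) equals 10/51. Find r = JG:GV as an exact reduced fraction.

r = 4

Work in coordinates with V = (0, 0), U = (1, 0), H = (0, 1).
1. D is the midpoint of UV ⇒ D = (1/2, 0)
2. W lies on line UD with UW:WD = 2:1 ⇒ W = (2/3, 0)
3. J is the centroid of triangle HVW ⇒ J = (2/9, 1/3)
4. S lies on line DW with DS:SW = 2:3 ⇒ S = (17/30, 0)
5. K lies on line SD with SK:KD = -4:1 ⇒ K = (43/90, 0)
6. With JG:GV = r, write λ = r/(r+1) so G = J + λ·(V−J); G is affine-linear in λ
Every point depending on G is an affine combination of G and λ-independent points, so each such coordinate is linear in λ; the λ² term in each signed area is a multiple of (V−J)×(V−J) = 0, so 2·[JDK] and 2·[VGS] are each linear in λ. Evaluating at λ=0 and λ=1:
  2·[JDK] = -1/135,   2·[VGS] = 17/90·λ − 17/90
So [JDK]:[VGS] = (-1/135) / (17/90·λ − 17/90). Setting this equal to 10/51:
  -1/135 = 10/51·(17/90·λ − 17/90)  ⇒  λ = 4/5
Then r = λ/(1−λ) = (4/5)/(1/5) = 4. Check: with r = 4, G = (2/45, 1/15) and [JDK]:[VGS] = 10/51 as required.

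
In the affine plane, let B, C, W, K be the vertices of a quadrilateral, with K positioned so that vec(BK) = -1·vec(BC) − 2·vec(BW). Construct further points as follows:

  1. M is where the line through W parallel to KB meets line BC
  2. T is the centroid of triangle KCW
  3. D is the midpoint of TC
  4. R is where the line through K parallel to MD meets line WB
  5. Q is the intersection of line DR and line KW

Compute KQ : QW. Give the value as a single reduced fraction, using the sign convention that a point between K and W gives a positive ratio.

Set B = (0, 0), C = (1, 0), W = (0, 1), K = (-1, -2); any affine frame gives the same invariant.
1. M is where the line through W parallel to KB meets line BC ⇒ M = (-1/2, 0)
2. T is the centroid of triangle KCW ⇒ T = (0, -1/3)
3. D is the midpoint of TC ⇒ D = (1/2, -1/6)
4. R is where the line through K parallel to MD meets line WB ⇒ R = (0, -13/6)
5. Q is the intersection of line DR and line KW ⇒ Q = (19/6, 21/2)
Q = K + t·(W−K) with t = 25/6, so KQ:QW = t:(1−t) = 25/6:-19/6

KQ:QW = -25/19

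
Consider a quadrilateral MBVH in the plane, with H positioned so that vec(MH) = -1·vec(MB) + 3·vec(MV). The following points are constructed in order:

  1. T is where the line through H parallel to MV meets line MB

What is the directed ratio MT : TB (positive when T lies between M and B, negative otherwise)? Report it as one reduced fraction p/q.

MT:TB = -1/2

Assign M = (0, 0), B = (1, 0), V = (0, 1), H = (-1, 3) — the answer is frame-independent, so this choice is without loss of generality.
1. T is where the line through H parallel to MV meets line MB ⇒ T = (-1, 0)
T = M + t·(B−M) with t = -1, so MT:TB = t:(1−t) = -1:2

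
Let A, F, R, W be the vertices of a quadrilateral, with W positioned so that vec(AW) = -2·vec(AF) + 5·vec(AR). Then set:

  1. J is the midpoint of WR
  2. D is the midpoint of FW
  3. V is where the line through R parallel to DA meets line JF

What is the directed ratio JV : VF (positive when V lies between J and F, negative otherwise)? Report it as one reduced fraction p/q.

JV:VF = 3/4

Work in coordinates with A = (0, 0), F = (1, 0), R = (0, 1), W = (-2, 5).
1. J is the midpoint of WR ⇒ J = (-1, 3)
2. D is the midpoint of FW ⇒ D = (-1/2, 5/2)
3. V is where the line through R parallel to DA meets line JF ⇒ V = (-1/7, 12/7)
V = J + t·(F−J) with t = 3/7, so JV:VF = t:(1−t) = 3/7:4/7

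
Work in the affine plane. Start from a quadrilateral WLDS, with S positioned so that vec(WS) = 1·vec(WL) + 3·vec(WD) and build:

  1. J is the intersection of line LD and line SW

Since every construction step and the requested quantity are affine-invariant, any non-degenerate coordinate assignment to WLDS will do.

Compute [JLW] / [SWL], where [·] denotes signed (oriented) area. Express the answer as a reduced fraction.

Choose coordinates W = (0, 0), L = (1, 0), D = (0, 1), S = (1, 3).
1. J is the intersection of line LD and line SW ⇒ J = (1/4, 3/4)
2·[JLW] = -3/4, 2·[SWL] = 3
[JLW]:[SWL] = -3/4:3 = -1/4

[JLW]:[SWL] = -1/4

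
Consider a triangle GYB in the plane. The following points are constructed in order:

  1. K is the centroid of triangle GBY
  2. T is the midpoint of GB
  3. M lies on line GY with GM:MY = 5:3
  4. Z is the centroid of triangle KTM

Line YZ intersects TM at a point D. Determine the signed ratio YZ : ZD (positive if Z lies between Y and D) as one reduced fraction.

Assign G = (0, 0), Y = (1, 0), B = (0, 1) — the answer is frame-independent, so this choice is without loss of generality.
1. K is the centroid of triangle GBY ⇒ K = (1/3, 1/3)
2. T is the midpoint of GB ⇒ T = (0, 1/2)
3. M lies on line GY with GM:MY = 5:3 ⇒ M = (5/8, 0)
4. Z is the centroid of triangle KTM ⇒ Z = (23/72, 5/18)
line YZ meets TM at D = (15/64, 5/16)
Z = Y + t·(D−Y) with t = 8/9, so YZ:ZD = 8/9:1/9

YZ:ZD = 8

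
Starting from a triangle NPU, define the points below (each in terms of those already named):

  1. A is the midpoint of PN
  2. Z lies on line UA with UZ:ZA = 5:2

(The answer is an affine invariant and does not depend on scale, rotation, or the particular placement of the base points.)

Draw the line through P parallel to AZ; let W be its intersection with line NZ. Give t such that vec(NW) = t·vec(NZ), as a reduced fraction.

Work in coordinates with N = (0, 0), P = (1, 0), U = (0, 1).
1. A is the midpoint of PN ⇒ A = (1/2, 0)
2. Z lies on line UA with UZ:ZA = 5:2 ⇒ Z = (5/14, 2/7)
through P parallel to AZ: direction (-1/7, 2/7); meets NZ at W = (5/7, 4/7)
W = N + t·(Z−N) with t = 2

t = 2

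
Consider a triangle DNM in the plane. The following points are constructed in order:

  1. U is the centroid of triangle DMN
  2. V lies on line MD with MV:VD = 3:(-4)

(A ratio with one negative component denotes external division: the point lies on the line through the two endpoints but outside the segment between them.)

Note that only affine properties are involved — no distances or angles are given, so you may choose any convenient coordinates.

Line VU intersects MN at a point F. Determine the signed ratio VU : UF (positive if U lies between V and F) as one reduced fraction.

Set D = (0, 0), N = (1, 0), M = (0, 1); any affine frame gives the same invariant.
1. U is the centroid of triangle DMN ⇒ U = (1/3, 1/3)
2. V lies on line MD with MV:VD = 3:(-4) ⇒ V = (0, 4)
line VU meets MN at F = (3/10, 7/10)
U = V + t·(F−V) with t = 10/9, so VU:UF = 10/9:-1/9

VU:UF = -10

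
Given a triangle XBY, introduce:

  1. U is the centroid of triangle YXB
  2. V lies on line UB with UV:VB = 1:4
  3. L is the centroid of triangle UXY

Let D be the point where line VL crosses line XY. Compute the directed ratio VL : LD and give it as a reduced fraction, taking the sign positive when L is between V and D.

VL:LD = 16/5

Assign X = (0, 0), B = (1, 0), Y = (0, 1) — the answer is frame-independent, so this choice is without loss of generality.
1. U is the centroid of triangle YXB ⇒ U = (1/3, 1/3)
2. V lies on line UB with UV:VB = 1:4 ⇒ V = (7/15, 4/15)
3. L is the centroid of triangle UXY ⇒ L = (1/9, 4/9)
line VL meets XY at D = (0, 1/2)
L = V + t·(D−V) with t = 16/21, so VL:LD = 16/21:5/21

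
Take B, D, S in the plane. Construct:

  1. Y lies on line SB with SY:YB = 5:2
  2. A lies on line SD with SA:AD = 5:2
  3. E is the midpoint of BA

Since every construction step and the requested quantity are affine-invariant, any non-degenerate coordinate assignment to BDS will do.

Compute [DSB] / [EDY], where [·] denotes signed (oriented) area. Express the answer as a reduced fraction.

Work in coordinates with B = (0, 0), D = (1, 0), S = (0, 1).
1. Y lies on line SB with SY:YB = 5:2 ⇒ Y = (0, 2/7)
2. A lies on line SD with SA:AD = 5:2 ⇒ A = (5/7, 2/7)
3. E is the midpoint of BA ⇒ E = (5/14, 1/7)
2·[DSB] = 1, 2·[EDY] = 2/49
[DSB]:[EDY] = 1:2/49 = 49/2

[DSB]:[EDY] = 49/2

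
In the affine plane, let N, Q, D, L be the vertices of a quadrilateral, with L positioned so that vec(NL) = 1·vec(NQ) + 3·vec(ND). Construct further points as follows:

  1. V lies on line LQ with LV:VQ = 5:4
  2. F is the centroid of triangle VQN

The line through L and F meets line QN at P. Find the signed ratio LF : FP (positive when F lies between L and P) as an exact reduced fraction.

LF:FP = 23/4

Work in coordinates with N = (0, 0), Q = (1, 0), D = (0, 1), L = (1, 3).
1. V lies on line LQ with LV:VQ = 5:4 ⇒ V = (1, 4/3)
2. F is the centroid of triangle VQN ⇒ F = (2/3, 4/9)
line LF meets QN at P = (14/23, 0)
F = L + t·(P−L) with t = 23/27, so LF:FP = 23/27:4/27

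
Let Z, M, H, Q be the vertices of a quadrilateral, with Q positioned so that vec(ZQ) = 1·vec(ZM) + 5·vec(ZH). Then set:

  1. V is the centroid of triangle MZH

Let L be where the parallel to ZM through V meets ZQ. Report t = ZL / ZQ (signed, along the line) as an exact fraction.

t = 1/15

Work in coordinates with Z = (0, 0), M = (1, 0), H = (0, 1), Q = (1, 5).
1. V is the centroid of triangle MZH ⇒ V = (1/3, 1/3)
through V parallel to ZM: direction (1, 0); meets ZQ at L = (1/15, 1/3)
L = Z + t·(Q−Z) with t = 1/15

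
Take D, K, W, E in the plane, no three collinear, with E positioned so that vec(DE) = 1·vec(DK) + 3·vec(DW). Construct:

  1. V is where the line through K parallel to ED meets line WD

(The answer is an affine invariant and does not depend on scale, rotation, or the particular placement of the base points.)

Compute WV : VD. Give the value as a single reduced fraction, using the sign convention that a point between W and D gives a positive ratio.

WV:VD = -4/3

Set D = (0, 0), K = (1, 0), W = (0, 1), E = (1, 3); any affine frame gives the same invariant.
1. V is where the line through K parallel to ED meets line WD ⇒ V = (0, -3)
V = W + t·(D−W) with t = 4, so WV:VD = t:(1−t) = 4:-3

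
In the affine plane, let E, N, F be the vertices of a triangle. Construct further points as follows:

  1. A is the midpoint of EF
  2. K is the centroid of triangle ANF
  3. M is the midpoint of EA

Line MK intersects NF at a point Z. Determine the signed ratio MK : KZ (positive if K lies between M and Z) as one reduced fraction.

Assign E = (0, 0), N = (1, 0), F = (0, 1) — the answer is frame-independent, so this choice is without loss of generality.
1. A is the midpoint of EF ⇒ A = (0, 1/2)
2. K is the centroid of triangle ANF ⇒ K = (1/3, 1/2)
3. M is the midpoint of EA ⇒ M = (0, 1/4)
line MK meets NF at Z = (3/7, 4/7)
K = M + t·(Z−M) with t = 7/9, so MK:KZ = 7/9:2/9

MK:KZ = 7/2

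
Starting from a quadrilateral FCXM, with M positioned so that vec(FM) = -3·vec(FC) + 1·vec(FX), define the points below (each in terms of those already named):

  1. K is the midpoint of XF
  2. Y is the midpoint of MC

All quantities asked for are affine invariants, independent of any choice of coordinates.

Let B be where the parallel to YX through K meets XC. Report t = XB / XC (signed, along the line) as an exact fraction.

t = 1/3

Work in coordinates with F = (0, 0), C = (1, 0), X = (0, 1), M = (-3, 1).
1. K is the midpoint of XF ⇒ K = (0, 1/2)
2. Y is the midpoint of MC ⇒ Y = (-1, 1/2)
through K parallel to YX: direction (1, 1/2); meets XC at B = (1/3, 2/3)
B = X + t·(C−X) with t = 1/3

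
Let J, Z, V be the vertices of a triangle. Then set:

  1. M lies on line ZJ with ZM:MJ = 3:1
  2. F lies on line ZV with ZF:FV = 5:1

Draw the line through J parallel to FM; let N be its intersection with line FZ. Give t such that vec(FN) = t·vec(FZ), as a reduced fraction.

t = -1/3

Assign J = (0, 0), Z = (1, 0), V = (0, 1) — the answer is frame-independent, so this choice is without loss of generality.
1. M lies on line ZJ with ZM:MJ = 3:1 ⇒ M = (1/4, 0)
2. F lies on line ZV with ZF:FV = 5:1 ⇒ F = (1/6, 5/6)
through J parallel to FM: direction (1/12, -5/6); meets FZ at N = (-1/9, 10/9)
N = F + t·(Z−F) with t = -1/3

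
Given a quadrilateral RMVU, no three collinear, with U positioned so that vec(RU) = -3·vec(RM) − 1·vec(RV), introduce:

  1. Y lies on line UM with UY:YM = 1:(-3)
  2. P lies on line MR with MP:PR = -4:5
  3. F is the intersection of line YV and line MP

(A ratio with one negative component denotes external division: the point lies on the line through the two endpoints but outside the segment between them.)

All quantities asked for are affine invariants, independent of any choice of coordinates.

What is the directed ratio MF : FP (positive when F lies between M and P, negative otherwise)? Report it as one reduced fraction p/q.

MF:FP = -3/7

Set R = (0, 0), M = (1, 0), V = (0, 1), U = (-3, -1); any affine frame gives the same invariant.
1. Y lies on line UM with UY:YM = 1:(-3) ⇒ Y = (-5, -3/2)
2. P lies on line MR with MP:PR = -4:5 ⇒ P = (5, 0)
3. F is the intersection of line YV and line MP ⇒ F = (-2, 0)
F = M + t·(P−M) with t = -3/4, so MF:FP = t:(1−t) = -3/4:7/4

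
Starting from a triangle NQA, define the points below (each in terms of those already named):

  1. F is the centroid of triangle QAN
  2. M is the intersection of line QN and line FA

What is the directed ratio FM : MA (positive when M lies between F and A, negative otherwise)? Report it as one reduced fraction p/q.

FM:MA = -1/3

Choose coordinates N = (0, 0), Q = (1, 0), A = (0, 1).
1. F is the centroid of triangle QAN ⇒ F = (1/3, 1/3)
2. M is the intersection of line QN and line FA ⇒ M = (1/2, 0)
M = F + t·(A−F) with t = -1/2, so FM:MA = t:(1−t) = -1/2:3/2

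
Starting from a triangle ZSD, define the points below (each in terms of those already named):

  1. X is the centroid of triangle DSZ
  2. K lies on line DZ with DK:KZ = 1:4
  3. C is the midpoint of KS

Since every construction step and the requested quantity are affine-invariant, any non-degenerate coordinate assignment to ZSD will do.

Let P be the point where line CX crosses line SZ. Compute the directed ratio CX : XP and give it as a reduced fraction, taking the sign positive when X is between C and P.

Set Z = (0, 0), S = (1, 0), D = (0, 1); any affine frame gives the same invariant.
1. X is the centroid of triangle DSZ ⇒ X = (1/3, 1/3)
2. K lies on line DZ with DK:KZ = 1:4 ⇒ K = (0, 4/5)
3. C is the midpoint of KS ⇒ C = (1/2, 2/5)
line CX meets SZ at P = (-1/2, 0)
X = C + t·(P−C) with t = 1/6, so CX:XP = 1/6:5/6

CX:XP = 1/5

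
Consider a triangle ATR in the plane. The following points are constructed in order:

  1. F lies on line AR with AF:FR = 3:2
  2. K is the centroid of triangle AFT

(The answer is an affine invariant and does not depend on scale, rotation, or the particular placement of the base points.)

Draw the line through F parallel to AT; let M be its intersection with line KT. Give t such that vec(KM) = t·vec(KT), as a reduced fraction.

t = -2

Work in coordinates with A = (0, 0), T = (1, 0), R = (0, 1).
1. F lies on line AR with AF:FR = 3:2 ⇒ F = (0, 3/5)
2. K is the centroid of triangle AFT ⇒ K = (1/3, 1/5)
through F parallel to AT: direction (1, 0); meets KT at M = (-1, 3/5)
M = K + t·(T−K) with t = -2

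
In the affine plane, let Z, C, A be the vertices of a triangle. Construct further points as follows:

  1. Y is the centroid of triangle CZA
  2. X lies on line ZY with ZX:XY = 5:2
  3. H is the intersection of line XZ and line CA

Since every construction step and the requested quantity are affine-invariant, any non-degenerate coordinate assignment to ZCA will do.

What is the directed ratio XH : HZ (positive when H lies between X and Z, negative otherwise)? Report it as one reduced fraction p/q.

XH:HZ = -11/21

Work in coordinates with Z = (0, 0), C = (1, 0), A = (0, 1).
1. Y is the centroid of triangle CZA ⇒ Y = (1/3, 1/3)
2. X lies on line ZY with ZX:XY = 5:2 ⇒ X = (5/21, 5/21)
3. H is the intersection of line XZ and line CA ⇒ H = (1/2, 1/2)
H = X + t·(Z−X) with t = -11/10, so XH:HZ = t:(1−t) = -11/10:21/10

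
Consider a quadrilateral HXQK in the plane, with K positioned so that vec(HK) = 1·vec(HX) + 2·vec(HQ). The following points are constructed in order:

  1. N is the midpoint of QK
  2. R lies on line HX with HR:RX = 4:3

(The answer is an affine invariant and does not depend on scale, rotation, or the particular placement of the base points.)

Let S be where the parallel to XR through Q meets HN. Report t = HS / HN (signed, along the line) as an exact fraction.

Set H = (0, 0), X = (1, 0), Q = (0, 1), K = (1, 2); any affine frame gives the same invariant.
1. N is the midpoint of QK ⇒ N = (1/2, 3/2)
2. R lies on line HX with HR:RX = 4:3 ⇒ R = (4/7, 0)
through Q parallel to XR: direction (-3/7, 0); meets HN at S = (1/3, 1)
S = H + t·(N−H) with t = 2/3

t = 2/3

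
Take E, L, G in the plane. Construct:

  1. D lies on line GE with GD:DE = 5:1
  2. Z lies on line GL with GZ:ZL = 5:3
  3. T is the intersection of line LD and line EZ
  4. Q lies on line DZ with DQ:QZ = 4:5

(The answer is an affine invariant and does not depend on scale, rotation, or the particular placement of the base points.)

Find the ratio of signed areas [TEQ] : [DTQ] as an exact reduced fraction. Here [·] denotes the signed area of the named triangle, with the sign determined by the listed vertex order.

[TEQ]:[DTQ] = -2/3

Assign E = (0, 0), L = (1, 0), G = (0, 1) — the answer is frame-independent, so this choice is without loss of generality.
1. D lies on line GE with GD:DE = 5:1 ⇒ D = (0, 1/6)
2. Z lies on line GL with GZ:ZL = 5:3 ⇒ Z = (5/8, 3/8)
3. T is the intersection of line LD and line EZ ⇒ T = (5/23, 3/23)
4. Q lies on line DZ with DQ:QZ = 4:5 ⇒ Q = (5/18, 7/27)
2·[TEQ] = -25/1242, 2·[DTQ] = 25/828
[TEQ]:[DTQ] = -25/1242:25/828 = -2/3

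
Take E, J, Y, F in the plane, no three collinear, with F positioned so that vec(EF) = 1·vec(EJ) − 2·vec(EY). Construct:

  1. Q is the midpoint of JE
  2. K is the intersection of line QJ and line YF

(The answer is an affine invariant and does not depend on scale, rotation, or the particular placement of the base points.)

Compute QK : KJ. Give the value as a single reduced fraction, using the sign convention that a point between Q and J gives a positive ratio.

Set E = (0, 0), J = (1, 0), Y = (0, 1), F = (1, -2); any affine frame gives the same invariant.
1. Q is the midpoint of JE ⇒ Q = (1/2, 0)
2. K is the intersection of line QJ and line YF ⇒ K = (1/3, 0)
K = Q + t·(J−Q) with t = -1/3, so QK:KJ = t:(1−t) = -1/3:4/3

QK:KJ = -1/4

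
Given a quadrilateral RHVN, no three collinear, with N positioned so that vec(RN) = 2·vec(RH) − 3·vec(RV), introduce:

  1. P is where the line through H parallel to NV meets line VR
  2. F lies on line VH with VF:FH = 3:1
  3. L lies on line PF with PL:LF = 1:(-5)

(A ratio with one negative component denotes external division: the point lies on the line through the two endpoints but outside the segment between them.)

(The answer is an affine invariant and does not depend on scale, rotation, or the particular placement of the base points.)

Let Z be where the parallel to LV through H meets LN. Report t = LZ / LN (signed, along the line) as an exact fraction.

t = 10/17

Set R = (0, 0), H = (1, 0), V = (0, 1), N = (2, -3); any affine frame gives the same invariant.
1. P is where the line through H parallel to NV meets line VR ⇒ P = (0, 2)
2. F lies on line VH with VF:FH = 3:1 ⇒ F = (3/4, 1/4)
3. L lies on line PF with PL:LF = 1:(-5) ⇒ L = (-3/16, 39/16)
through H parallel to LV: direction (3/16, -23/16); meets LN at Z = (299/272, -207/272)
Z = L + t·(N−L) with t = 10/17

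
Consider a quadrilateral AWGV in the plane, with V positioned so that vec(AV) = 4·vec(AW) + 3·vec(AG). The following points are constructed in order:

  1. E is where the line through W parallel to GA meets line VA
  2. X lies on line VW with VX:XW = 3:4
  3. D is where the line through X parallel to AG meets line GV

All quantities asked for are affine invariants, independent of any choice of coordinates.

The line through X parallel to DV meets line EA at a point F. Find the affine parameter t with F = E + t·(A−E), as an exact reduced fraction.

t = -3/7

Work in coordinates with A = (0, 0), W = (1, 0), G = (0, 1), V = (4, 3).
1. E is where the line through W parallel to GA meets line VA ⇒ E = (1, 3/4)
2. X lies on line VW with VX:XW = 3:4 ⇒ X = (19/7, 12/7)
3. D is where the line through X parallel to AG meets line GV ⇒ D = (19/7, 33/14)
through X parallel to DV: direction (9/7, 9/14); meets EA at F = (10/7, 15/14)
F = E + t·(A−E) with t = -3/7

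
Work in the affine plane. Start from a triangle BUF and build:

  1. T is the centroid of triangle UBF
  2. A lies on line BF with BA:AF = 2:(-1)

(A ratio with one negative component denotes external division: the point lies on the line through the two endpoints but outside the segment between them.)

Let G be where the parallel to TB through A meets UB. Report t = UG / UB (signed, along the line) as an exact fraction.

Assign B = (0, 0), U = (1, 0), F = (0, 1) — the answer is frame-independent, so this choice is without loss of generality.
1. T is the centroid of triangle UBF ⇒ T = (1/3, 1/3)
2. A lies on line BF with BA:AF = 2:(-1) ⇒ A = (0, 2)
through A parallel to TB: direction (-1/3, -1/3); meets UB at G = (-2, 0)
G = U + t·(B−U) with t = 3

t = 3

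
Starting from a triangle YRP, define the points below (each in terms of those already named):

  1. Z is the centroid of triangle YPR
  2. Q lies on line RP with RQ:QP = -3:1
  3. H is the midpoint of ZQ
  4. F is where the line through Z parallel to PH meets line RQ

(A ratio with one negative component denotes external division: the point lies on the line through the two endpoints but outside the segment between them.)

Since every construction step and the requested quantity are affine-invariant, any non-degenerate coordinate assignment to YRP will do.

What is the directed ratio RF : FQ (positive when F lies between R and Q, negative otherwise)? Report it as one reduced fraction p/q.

Assign Y = (0, 0), R = (1, 0), P = (0, 1) — the answer is frame-independent, so this choice is without loss of generality.
1. Z is the centroid of triangle YPR ⇒ Z = (1/3, 1/3)
2. Q lies on line RP with RQ:QP = -3:1 ⇒ Q = (-1/2, 3/2)
3. H is the midpoint of ZQ ⇒ H = (-1/12, 11/12)
4. F is where the line through Z parallel to PH meets line RQ ⇒ F = (1/2, 1/2)
F = R + t·(Q−R) with t = 1/3, so RF:FQ = t:(1−t) = 1/3:2/3

RF:FQ = 1/2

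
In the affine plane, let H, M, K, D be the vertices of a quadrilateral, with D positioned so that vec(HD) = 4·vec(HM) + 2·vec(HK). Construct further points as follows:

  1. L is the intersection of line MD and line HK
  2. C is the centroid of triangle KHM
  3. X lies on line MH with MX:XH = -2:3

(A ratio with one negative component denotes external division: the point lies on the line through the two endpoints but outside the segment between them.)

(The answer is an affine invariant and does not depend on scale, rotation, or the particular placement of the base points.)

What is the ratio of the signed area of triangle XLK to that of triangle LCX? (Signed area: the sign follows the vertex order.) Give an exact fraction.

Assign H = (0, 0), M = (1, 0), K = (0, 1), D = (4, 2) — the answer is frame-independent, so this choice is without loss of generality.
1. L is the intersection of line MD and line HK ⇒ L = (0, -2/3)
2. C is the centroid of triangle KHM ⇒ C = (1/3, 1/3)
3. X lies on line MH with MX:XH = -2:3 ⇒ X = (3, 0)
2·[XLK] = -5, 2·[LCX] = -25/9
[XLK]:[LCX] = -5:-25/9 = 9/5

[XLK]:[LCX] = 9/5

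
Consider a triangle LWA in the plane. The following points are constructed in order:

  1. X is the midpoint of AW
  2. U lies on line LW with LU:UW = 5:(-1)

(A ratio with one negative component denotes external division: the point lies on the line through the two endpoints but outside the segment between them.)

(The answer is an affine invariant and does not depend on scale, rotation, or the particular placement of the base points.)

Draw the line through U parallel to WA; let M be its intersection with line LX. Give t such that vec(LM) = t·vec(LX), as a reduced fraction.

Work in coordinates with L = (0, 0), W = (1, 0), A = (0, 1).
1. X is the midpoint of AW ⇒ X = (1/2, 1/2)
2. U lies on line LW with LU:UW = 5:(-1) ⇒ U = (5/4, 0)
through U parallel to WA: direction (-1, 1); meets LX at M = (5/8, 5/8)
M = L + t·(X−L) with t = 5/4

t = 5/4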